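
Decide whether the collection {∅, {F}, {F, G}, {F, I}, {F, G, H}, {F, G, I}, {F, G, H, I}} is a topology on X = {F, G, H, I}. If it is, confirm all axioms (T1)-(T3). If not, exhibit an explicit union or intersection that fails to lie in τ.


τ IS a topology on X.

Axiom (T1): ∅ ∈ τ? Yes; X ∈ τ? Yes.
Axiom (T2/T3): check pairwise unions and intersections of members of τ.
All pairwise intersections and unions checked — each lies in τ. Therefore τ satisfies (T1), (T2), (T3): it IS a topology on X.


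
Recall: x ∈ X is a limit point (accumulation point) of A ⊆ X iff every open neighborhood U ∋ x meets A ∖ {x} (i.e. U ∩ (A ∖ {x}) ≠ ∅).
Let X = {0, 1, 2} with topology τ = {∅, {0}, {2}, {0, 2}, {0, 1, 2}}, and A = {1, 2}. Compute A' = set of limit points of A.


A' = {1}

For each x ∈ X, list the open sets U ∈ τ with x ∈ U, then check whether U ∩ (A ∖ {x}) ≠ ∅ for every such U.
  x = 0: open {0} ∋ x has {0} ∩ (A ∖ {0}) = ∅, so x is NOT a limit point.
  x = 1: opens ∋ x are {0, 1, 2}; each meets A ∖ {1}, so x IS a limit point.
  x = 2: open {2} ∋ x has {2} ∩ (A ∖ {2}) = ∅, so x is NOT a limit point.
Collecting: A' = {1}.


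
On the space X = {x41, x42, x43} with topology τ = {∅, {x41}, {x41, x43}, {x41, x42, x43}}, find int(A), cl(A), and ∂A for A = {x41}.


int(A) = {x41}, cl(A) = {x41, x42, x43}, ∂A = {x42, x43}.

Closed sets in (X, τ) are complements of opens:
  closed(X, τ) = {∅, {x42}, {x42, x43}, {x41, x42, x43}}.
int(A) = ⋃ {U ∈ τ : U ⊆ A}. Opens contained in A: ∅, {x41}.
Taking the union of these: int(A) = {x41}.
cl(A) = ⋂ {C closed : A ⊆ C}. Closed sets containing A: {x41, x42, x43}.
Intersecting these: cl(A) = {x41, x42, x43}.
∂A = cl(A) ∖ int(A) = {x41, x42, x43} ∖ {x41} = {x42, x43}.


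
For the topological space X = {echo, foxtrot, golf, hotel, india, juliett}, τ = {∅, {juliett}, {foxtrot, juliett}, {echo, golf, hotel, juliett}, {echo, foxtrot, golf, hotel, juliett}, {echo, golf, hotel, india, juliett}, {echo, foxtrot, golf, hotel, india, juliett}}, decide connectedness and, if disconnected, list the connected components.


(X, τ) is connected.

Find clopen sets (U ∈ τ with X ∖ U ∈ τ):
  U = ∅, X ∖ U = {echo, foxtrot, golf, hotel, india, juliett} — both open, so U is clopen.
  U = {echo, foxtrot, golf, hotel, india, juliett}, X ∖ U = ∅ — both open, so U is clopen.
Only trivial clopens (∅ and X) exist, so (X, τ) is connected.
Compute connected components by grouping points that agree on all clopens:
  component: {echo, foxtrot, golf, hotel, india, juliett}


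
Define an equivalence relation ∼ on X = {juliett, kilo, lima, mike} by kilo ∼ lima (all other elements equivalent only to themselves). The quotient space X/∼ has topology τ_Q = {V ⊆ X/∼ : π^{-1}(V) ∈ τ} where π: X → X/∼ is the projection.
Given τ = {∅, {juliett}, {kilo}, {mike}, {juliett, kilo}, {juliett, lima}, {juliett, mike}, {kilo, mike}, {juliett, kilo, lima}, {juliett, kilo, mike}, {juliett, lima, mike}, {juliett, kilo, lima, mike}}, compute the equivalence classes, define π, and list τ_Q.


X/∼ = {[juliett], [kilo=lima], [mike]}; |τ_Q| = 6.

Equivalence classes: [juliett], [kilo=lima], [mike].
Quotient map π: X → X/∼ sends juliett ↦ [juliett], kilo ↦ [kilo=lima], lima ↦ [kilo=lima], mike ↦ [mike].
For each subset V ⊆ X/∼, compute π^{-1}(V) ⊆ X and check whether π^{-1}(V) ∈ τ. V is open in τ_Q iff π^{-1}(V) ∈ τ.
  V = {}: π^{-1}(V) = ∅ ∈ τ ✓.
  V = {[juliett]}: π^{-1}(V) = {juliett} ∈ τ ✓.
  V = {[kilo=lima]}: π^{-1}(V) = {kilo, lima} ∉ τ ✗.
  V = {[juliett], [kilo=lima]}: π^{-1}(V) = {juliett, kilo, lima} ∈ τ ✓.
  V = {[mike]}: π^{-1}(V) = {mike} ∈ τ ✓.
  V = {[juliett], [mike]}: π^{-1}(V) = {juliett, mike} ∈ τ ✓.
  V = {[kilo=lima], [mike]}: π^{-1}(V) = {kilo, lima, mike} ∉ τ ✗.
  V = {[juliett], [kilo=lima], [mike]}: π^{-1}(V) = {juliett, kilo, lima, mike} ∈ τ ✓.
Open sets in the quotient: τ_Q = {{}, {[juliett]}, {[juliett], [kilo=lima]}, {[mike]}, {[juliett], [mike]}, {[juliett], [kilo=lima], [mike]}} (6 elements).


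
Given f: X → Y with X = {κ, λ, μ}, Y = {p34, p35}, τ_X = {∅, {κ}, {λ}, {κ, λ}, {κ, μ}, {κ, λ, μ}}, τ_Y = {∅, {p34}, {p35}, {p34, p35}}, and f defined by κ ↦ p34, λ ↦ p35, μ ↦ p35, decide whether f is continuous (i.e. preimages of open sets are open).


f is NOT continuous.

Compute f^{-1}(U) for each U ∈ τ_Y:
  U = ∅: f^{-1}(U) = ∅ ∈ τ_X ✓.
  U = {p34}: f^{-1}(U) = {κ} ∈ τ_X ✓.
  U = {p35}: f^{-1}(U) = {λ, μ} ∉ τ_X ✗.
  U = {p34, p35}: f^{-1}(U) = {κ, λ, μ} ∈ τ_X ✓.
Found U = {p35} with f^{-1}(U) = {λ, μ} not in τ_X. Therefore f is NOT continuous.


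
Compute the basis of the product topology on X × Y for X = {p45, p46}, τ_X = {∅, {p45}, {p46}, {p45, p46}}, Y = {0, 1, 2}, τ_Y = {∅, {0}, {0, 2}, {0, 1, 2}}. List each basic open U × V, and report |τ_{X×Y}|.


Basis B = {∅ × ∅, {p45} × {0}, {p46} × {0}, {p45} × {0, 2}, {p45, p46} × {0}, {p46} × {0, 2}, {p45} × {0, 1, 2}, {p46} × {0, 1, 2}, {p45, p46} × {0, 2}, {p45, p46} × {0, 1, 2}}; |τ_{X×Y}| = 16.

Enumerate products U × V with U ∈ τ_X, V ∈ τ_Y (deduplicated):
  ∅ × ∅ = {} (∅)
  {p45} × {0} = {(p45,0)}
  {p46} × {0} = {(p46,0)}
  {p45} × {0, 2} = {(p45,0), (p45,2)}
  {p45, p46} × {0} = {(p45,0), (p46,0)}
  {p46} × {0, 2} = {(p46,0), (p46,2)}
  {p45} × {0, 1, 2} = {(p45,0), (p45,1), (p45,2)}
  {p46} × {0, 1, 2} = {(p46,0), (p46,1), (p46,2)}
  {p45, p46} × {0, 2} = {(p45,0), (p45,2), (p46,0), (p46,2)}
  {p45, p46} × {0, 1, 2} = {(p45,0), (p45,1), (p45,2), (p46,0), (p46,1), (p46,2)}
These 10 distinct sets form the basis B.
Close under arbitrary unions to get τ_{X×Y}; counting gives |τ_{X×Y}| = 16.


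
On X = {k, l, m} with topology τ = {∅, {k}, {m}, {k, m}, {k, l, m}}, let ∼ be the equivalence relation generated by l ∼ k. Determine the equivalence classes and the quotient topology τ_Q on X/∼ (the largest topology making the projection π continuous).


X/∼ = {[k=l], [m]}; |τ_Q| = 3.

Equivalence classes: [k=l], [m].
Quotient map π: X → X/∼ sends k ↦ [k=l], l ↦ [k=l], m ↦ [m].
For each subset V ⊆ X/∼, compute π^{-1}(V) ⊆ X and check whether π^{-1}(V) ∈ τ. V is open in τ_Q iff π^{-1}(V) ∈ τ.
  V = {}: π^{-1}(V) = ∅ ∈ τ ✓.
  V = {[k=l]}: π^{-1}(V) = {k, l} ∉ τ ✗.
  V = {[m]}: π^{-1}(V) = {m} ∈ τ ✓.
  V = {[k=l], [m]}: π^{-1}(V) = {k, l, m} ∈ τ ✓.
Open sets in the quotient: τ_Q = {{}, {[m]}, {[k=l], [m]}} (3 elements).


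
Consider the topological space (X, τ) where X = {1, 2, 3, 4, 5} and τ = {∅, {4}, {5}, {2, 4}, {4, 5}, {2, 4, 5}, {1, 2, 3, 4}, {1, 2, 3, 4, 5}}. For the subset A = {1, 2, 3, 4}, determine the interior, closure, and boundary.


int(A) = {1, 2, 3, 4}, cl(A) = {1, 2, 3, 4}, ∂A = ∅.

Closed sets in (X, τ) are complements of opens:
  closed(X, τ) = {∅, {5}, {1, 3}, {1, 2, 3}, {1, 3, 5}, {1, 2, 3, 4}, {1, 2, 3, 5}, {1, 2, 3, 4, 5}}.
int(A) = ⋃ {U ∈ τ : U ⊆ A}. Opens contained in A: ∅, {4}, {2, 4}, {1, 2, 3, 4}.
Taking the union of these: int(A) = {1, 2, 3, 4}.
cl(A) = ⋂ {C closed : A ⊆ C}. Closed sets containing A: {1, 2, 3, 4}, {1, 2, 3, 4, 5}.
Intersecting these: cl(A) = {1, 2, 3, 4}.
∂A = cl(A) ∖ int(A) = {1, 2, 3, 4} ∖ {1, 2, 3, 4} = ∅.


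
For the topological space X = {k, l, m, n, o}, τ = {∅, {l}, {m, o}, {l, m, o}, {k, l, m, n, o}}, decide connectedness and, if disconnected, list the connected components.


(X, τ) is connected.

Find clopen sets (U ∈ τ with X ∖ U ∈ τ):
  U = ∅, X ∖ U = {k, l, m, n, o} — both open, so U is clopen.
  U = {k, l, m, n, o}, X ∖ U = ∅ — both open, so U is clopen.
Only trivial clopens (∅ and X) exist, so (X, τ) is connected.
Compute connected components by grouping points that agree on all clopens:
  component: {k, l, m, n, o}


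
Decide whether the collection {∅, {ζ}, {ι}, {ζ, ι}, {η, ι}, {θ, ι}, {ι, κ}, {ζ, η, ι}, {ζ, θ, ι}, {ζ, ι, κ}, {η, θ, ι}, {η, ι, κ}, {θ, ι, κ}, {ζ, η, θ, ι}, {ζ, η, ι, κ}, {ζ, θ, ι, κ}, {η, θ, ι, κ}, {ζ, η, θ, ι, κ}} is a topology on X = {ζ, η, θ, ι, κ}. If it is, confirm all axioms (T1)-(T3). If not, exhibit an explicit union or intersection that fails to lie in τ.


τ IS a topology on X.

Axiom (T1): ∅ ∈ τ? Yes; X ∈ τ? Yes.
Axiom (T2/T3): check pairwise unions and intersections of members of τ.
All pairwise intersections and unions checked — each lies in τ. Therefore τ satisfies (T1), (T2), (T3): it IS a topology on X.


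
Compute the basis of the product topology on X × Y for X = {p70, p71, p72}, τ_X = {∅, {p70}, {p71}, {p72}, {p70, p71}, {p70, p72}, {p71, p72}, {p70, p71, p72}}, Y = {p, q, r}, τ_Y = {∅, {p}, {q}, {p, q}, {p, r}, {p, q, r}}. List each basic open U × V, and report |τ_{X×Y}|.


Basis B = {∅ × ∅, {p70} × {p}, {p70} × {q}, {p71} × {p}, {p71} × {q}, {p72} × {p}, {p72} × {q}, {p70} × {p, q}, {p70} × {p, r}, {p70, p71} × {p}, {p70, p72} × {p}, {p70, p71} × {q}, {p70, p72} × {q}, {p71} × {p, q}, {p71} × {p, r}, {p71, p72} × {p}, {p71, p72} × {q}, {p72} × {p, q}, {p72} × {p, r}, {p70} × {p, q, r}, {p70, p71, p72} × {p}, {p70, p71, p72} × {q}, {p71} × {p, q, r}, {p72} × {p, q, r}, {p70, p71} × {p, q}, {p70, p72} × {p, q}, {p70, p71} × {p, r}, {p70, p72} × {p, r}, {p71, p72} × {p, q}, {p71, p72} × {p, r}, {p70, p71} × {p, q, r}, {p70, p72} × {p, q, r}, {p70, p71, p72} × {p, q}, {p70, p71, p72} × {p, r}, {p71, p72} × {p, q, r}, {p70, p71, p72} × {p, q, r}}; |τ_{X×Y}| = 216.

Enumerate products U × V with U ∈ τ_X, V ∈ τ_Y (deduplicated):
  ∅ × ∅ = {} (∅)
  {p70} × {p} = {(p70,p)}
  {p70} × {q} = {(p70,q)}
  {p71} × {p} = {(p71,p)}
  {p71} × {q} = {(p71,q)}
  {p72} × {p} = {(p72,p)}
  {p72} × {q} = {(p72,q)}
  {p70} × {p, q} = {(p70,p), (p70,q)}
  {p70} × {p, r} = {(p70,p), (p70,r)}
  {p70, p71} × {p} = {(p70,p), (p71,p)}
  {p70, p72} × {p} = {(p70,p), (p72,p)}
  {p70, p71} × {q} = {(p70,q), (p71,q)}
  {p70, p72} × {q} = {(p70,q), (p72,q)}
  {p71} × {p, q} = {(p71,p), (p71,q)}
  {p71} × {p, r} = {(p71,p), (p71,r)}
  {p71, p72} × {p} = {(p71,p), (p72,p)}
  {p71, p72} × {q} = {(p71,q), (p72,q)}
  {p72} × {p, q} = {(p72,p), (p72,q)}
  {p72} × {p, r} = {(p72,p), (p72,r)}
  {p70} × {p, q, r} = {(p70,p), (p70,q), (p70,r)}
  {p70, p71, p72} × {p} = {(p70,p), (p71,p), (p72,p)}
  {p70, p71, p72} × {q} = {(p70,q), (p71,q), (p72,q)}
  {p71} × {p, q, r} = {(p71,p), (p71,q), (p71,r)}
  {p72} × {p, q, r} = {(p72,p), (p72,q), (p72,r)}
  {p70, p71} × {p, q} = {(p70,p), (p70,q), (p71,p), (p71,q)}
  {p70, p72} × {p, q} = {(p70,p), (p70,q), (p72,p), (p72,q)}
  {p70, p71} × {p, r} = {(p70,p), (p70,r), (p71,p), (p71,r)}
  {p70, p72} × {p, r} = {(p70,p), (p70,r), (p72,p), (p72,r)}
  {p71, p72} × {p, q} = {(p71,p), (p71,q), (p72,p), (p72,q)}
  {p71, p72} × {p, r} = {(p71,p), (p71,r), (p72,p), (p72,r)}
  {p70, p71} × {p, q, r} = {(p70,p), (p70,q), (p70,r), (p71,p), (p71,q), (p71,r)}
  {p70, p72} × {p, q, r} = {(p70,p), (p70,q), (p70,r), (p72,p), (p72,q), (p72,r)}
  {p70, p71, p72} × {p, q} = {(p70,p), (p70,q), (p71,p), (p71,q), (p72,p), (p72,q)}
  {p70, p71, p72} × {p, r} = {(p70,p), (p70,r), (p71,p), (p71,r), (p72,p), (p72,r)}
  {p71, p72} × {p, q, r} = {(p71,p), (p71,q), (p71,r), (p72,p), (p72,q), (p72,r)}
  {p70, p71, p72} × {p, q, r} = {(p70,p), (p70,q), (p70,r), (p71,p), (p71,q), (p71,r), (p72,p), (p72,q), (p72,r)}
These 36 distinct sets form the basis B.
Close under arbitrary unions to get τ_{X×Y}; counting gives |τ_{X×Y}| = 216.


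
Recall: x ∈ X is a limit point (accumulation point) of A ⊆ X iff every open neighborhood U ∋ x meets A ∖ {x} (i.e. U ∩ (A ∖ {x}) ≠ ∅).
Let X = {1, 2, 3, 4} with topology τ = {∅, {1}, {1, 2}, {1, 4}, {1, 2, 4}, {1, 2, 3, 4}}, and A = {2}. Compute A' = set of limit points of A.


A' = {3}

For each x ∈ X, list the open sets U ∈ τ with x ∈ U, then check whether U ∩ (A ∖ {x}) ≠ ∅ for every such U.
  x = 1: open {1} ∋ x has {1} ∩ (A ∖ {1}) = ∅, so x is NOT a limit point.
  x = 2: open {1, 2} ∋ x has {1, 2} ∩ (A ∖ {2}) = ∅, so x is NOT a limit point.
  x = 3: opens ∋ x are {1, 2, 3, 4}; each meets A ∖ {3}, so x IS a limit point.
  x = 4: open {1, 4} ∋ x has {1, 4} ∩ (A ∖ {4}) = ∅, so x is NOT a limit point.
Collecting: A' = {3}.


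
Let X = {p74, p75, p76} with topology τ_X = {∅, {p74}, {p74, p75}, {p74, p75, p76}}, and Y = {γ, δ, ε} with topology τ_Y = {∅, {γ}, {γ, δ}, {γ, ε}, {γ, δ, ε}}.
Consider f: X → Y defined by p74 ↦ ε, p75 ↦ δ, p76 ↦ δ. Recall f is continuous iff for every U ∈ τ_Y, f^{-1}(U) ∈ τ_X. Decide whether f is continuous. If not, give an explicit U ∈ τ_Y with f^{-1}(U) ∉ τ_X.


f is NOT continuous.

Compute f^{-1}(U) for each U ∈ τ_Y:
  U = ∅: f^{-1}(U) = ∅ ∈ τ_X ✓.
  U = {γ}: f^{-1}(U) = ∅ ∈ τ_X ✓.
  U = {γ, δ}: f^{-1}(U) = {p75, p76} ∉ τ_X ✗.
  U = {γ, ε}: f^{-1}(U) = {p74} ∈ τ_X ✓.
  U = {γ, δ, ε}: f^{-1}(U) = {p74, p75, p76} ∈ τ_X ✓.
Found U = {γ, δ} with f^{-1}(U) = {p75, p76} not in τ_X. Therefore f is NOT continuous.


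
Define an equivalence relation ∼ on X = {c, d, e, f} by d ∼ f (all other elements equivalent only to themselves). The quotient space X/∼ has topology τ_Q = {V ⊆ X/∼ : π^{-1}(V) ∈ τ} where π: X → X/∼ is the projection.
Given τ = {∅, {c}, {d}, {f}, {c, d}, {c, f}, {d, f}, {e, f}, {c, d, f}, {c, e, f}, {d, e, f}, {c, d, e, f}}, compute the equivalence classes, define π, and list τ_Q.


X/∼ = {[c], [d=f], [e]}; |τ_Q| = 6.

Equivalence classes: [c], [d=f], [e].
Quotient map π: X → X/∼ sends c ↦ [c], d ↦ [d=f], e ↦ [e], f ↦ [d=f].
For each subset V ⊆ X/∼, compute π^{-1}(V) ⊆ X and check whether π^{-1}(V) ∈ τ. V is open in τ_Q iff π^{-1}(V) ∈ τ.
  V = {}: π^{-1}(V) = ∅ ∈ τ ✓.
  V = {[c]}: π^{-1}(V) = {c} ∈ τ ✓.
  V = {[d=f]}: π^{-1}(V) = {d, f} ∈ τ ✓.
  V = {[c], [d=f]}: π^{-1}(V) = {c, d, f} ∈ τ ✓.
  V = {[e]}: π^{-1}(V) = {e} ∉ τ ✗.
  V = {[c], [e]}: π^{-1}(V) = {c, e} ∉ τ ✗.
  V = {[d=f], [e]}: π^{-1}(V) = {d, e, f} ∈ τ ✓.
  V = {[c], [d=f], [e]}: π^{-1}(V) = {c, d, e, f} ∈ τ ✓.
Open sets in the quotient: τ_Q = {{}, {[c]}, {[d=f]}, {[c], [d=f]}, {[d=f], [e]}, {[c], [d=f], [e]}} (6 elements).


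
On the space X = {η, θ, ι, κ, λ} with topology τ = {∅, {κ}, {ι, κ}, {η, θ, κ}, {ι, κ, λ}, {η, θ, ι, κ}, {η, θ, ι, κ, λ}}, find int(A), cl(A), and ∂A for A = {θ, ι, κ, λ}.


int(A) = {ι, κ, λ}, cl(A) = {η, θ, ι, κ, λ}, ∂A = {η, θ}.

Closed sets in (X, τ) are complements of opens:
  closed(X, τ) = {∅, {λ}, {η, θ}, {ι, λ}, {η, θ, λ}, {η, θ, ι, λ}, {η, θ, ι, κ, λ}}.
int(A) = ⋃ {U ∈ τ : U ⊆ A}. Opens contained in A: ∅, {κ}, {ι, κ}, {ι, κ, λ}.
Taking the union of these: int(A) = {ι, κ, λ}.
cl(A) = ⋂ {C closed : A ⊆ C}. Closed sets containing A: {η, θ, ι, κ, λ}.
Intersecting these: cl(A) = {η, θ, ι, κ, λ}.
∂A = cl(A) ∖ int(A) = {η, θ, ι, κ, λ} ∖ {ι, κ, λ} = {η, θ}.


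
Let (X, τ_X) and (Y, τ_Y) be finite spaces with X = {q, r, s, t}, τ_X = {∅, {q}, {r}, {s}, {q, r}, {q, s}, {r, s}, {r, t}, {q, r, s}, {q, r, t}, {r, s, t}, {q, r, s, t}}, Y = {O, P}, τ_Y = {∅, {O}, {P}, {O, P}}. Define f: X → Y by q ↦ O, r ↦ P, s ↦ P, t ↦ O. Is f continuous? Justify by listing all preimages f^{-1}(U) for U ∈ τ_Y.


f is NOT continuous.

Compute f^{-1}(U) for each U ∈ τ_Y:
  U = ∅: f^{-1}(U) = ∅ ∈ τ_X ✓.
  U = {O}: f^{-1}(U) = {q, t} ∉ τ_X ✗.
  U = {P}: f^{-1}(U) = {r, s} ∈ τ_X ✓.
  U = {O, P}: f^{-1}(U) = {q, r, s, t} ∈ τ_X ✓.
Found U = {O} with f^{-1}(U) = {q, t} not in τ_X. Therefore f is NOT continuous.


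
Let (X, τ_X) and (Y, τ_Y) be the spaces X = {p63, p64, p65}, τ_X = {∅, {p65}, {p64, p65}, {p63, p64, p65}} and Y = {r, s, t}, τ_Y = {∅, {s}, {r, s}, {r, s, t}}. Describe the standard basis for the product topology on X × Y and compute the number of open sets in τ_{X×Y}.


Basis B = {∅ × ∅, {p65} × {s}, {p64, p65} × {s}, {p65} × {r, s}, {p63, p64, p65} × {s}, {p65} × {r, s, t}, {p64, p65} × {r, s}, {p63, p64, p65} × {r, s}, {p64, p65} × {r, s, t}, {p63, p64, p65} × {r, s, t}}; |τ_{X×Y}| = 20.

Enumerate products U × V with U ∈ τ_X, V ∈ τ_Y (deduplicated):
  ∅ × ∅ = {} (∅)
  {p65} × {s} = {(p65,s)}
  {p64, p65} × {s} = {(p64,s), (p65,s)}
  {p65} × {r, s} = {(p65,r), (p65,s)}
  {p63, p64, p65} × {s} = {(p63,s), (p64,s), (p65,s)}
  {p65} × {r, s, t} = {(p65,r), (p65,s), (p65,t)}
  {p64, p65} × {r, s} = {(p64,r), (p64,s), (p65,r), (p65,s)}
  {p63, p64, p65} × {r, s} = {(p63,r), (p63,s), (p64,r), (p64,s), (p65,r), (p65,s)}
  {p64, p65} × {r, s, t} = {(p64,r), (p64,s), (p64,t), (p65,r), (p65,s), (p65,t)}
  {p63, p64, p65} × {r, s, t} = {(p63,r), (p63,s), (p63,t), (p64,r), (p64,s), (p64,t), (p65,r), (p65,s), (p65,t)}
These 10 distinct sets form the basis B.
Close under arbitrary unions to get τ_{X×Y}; counting gives |τ_{X×Y}| = 20.


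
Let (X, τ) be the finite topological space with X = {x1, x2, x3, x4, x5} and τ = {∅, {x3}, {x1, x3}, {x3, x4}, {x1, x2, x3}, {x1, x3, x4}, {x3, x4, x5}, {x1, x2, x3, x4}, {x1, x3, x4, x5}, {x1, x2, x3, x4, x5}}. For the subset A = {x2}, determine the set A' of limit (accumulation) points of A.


A' = ∅

For each x ∈ X, list the open sets U ∈ τ with x ∈ U, then check whether U ∩ (A ∖ {x}) ≠ ∅ for every such U.
  x = x1: open {x1, x3} ∋ x has {x1, x3} ∩ (A ∖ {x1}) = ∅, so x is NOT a limit point.
  x = x2: open {x1, x2, x3} ∋ x has {x1, x2, x3} ∩ (A ∖ {x2}) = ∅, so x is NOT a limit point.
  x = x3: open {x3} ∋ x has {x3} ∩ (A ∖ {x3}) = ∅, so x is NOT a limit point.
  x = x4: open {x3, x4} ∋ x has {x3, x4} ∩ (A ∖ {x4}) = ∅, so x is NOT a limit point.
  x = x5: open {x3, x4, x5} ∋ x has {x3, x4, x5} ∩ (A ∖ {x5}) = ∅, so x is NOT a limit point.
Collecting: A' = ∅.


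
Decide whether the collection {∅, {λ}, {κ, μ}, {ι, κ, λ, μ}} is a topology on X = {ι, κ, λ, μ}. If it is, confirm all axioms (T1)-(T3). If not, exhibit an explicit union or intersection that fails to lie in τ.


τ is NOT a topology on X.

Axiom (T1): ∅ ∈ τ? Yes; X ∈ τ? Yes.
Axiom (T2/T3): check pairwise unions and intersections of members of τ.
Counterexample for (T2): {λ} ∪ {κ, μ} = {κ, λ, μ} ∉ τ. Therefore τ is NOT a topology.


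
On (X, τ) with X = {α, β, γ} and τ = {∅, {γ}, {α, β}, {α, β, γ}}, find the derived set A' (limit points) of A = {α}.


A' = {β}

For each x ∈ X, list the open sets U ∈ τ with x ∈ U, then check whether U ∩ (A ∖ {x}) ≠ ∅ for every such U.
  x = α: open {α, β} ∋ x has {α, β} ∩ (A ∖ {α}) = ∅, so x is NOT a limit point.
  x = β: opens ∋ x are {α, β}, {α, β, γ}; each meets A ∖ {β}, so x IS a limit point.
  x = γ: open {γ} ∋ x has {γ} ∩ (A ∖ {γ}) = ∅, so x is NOT a limit point.
Collecting: A' = {β}.


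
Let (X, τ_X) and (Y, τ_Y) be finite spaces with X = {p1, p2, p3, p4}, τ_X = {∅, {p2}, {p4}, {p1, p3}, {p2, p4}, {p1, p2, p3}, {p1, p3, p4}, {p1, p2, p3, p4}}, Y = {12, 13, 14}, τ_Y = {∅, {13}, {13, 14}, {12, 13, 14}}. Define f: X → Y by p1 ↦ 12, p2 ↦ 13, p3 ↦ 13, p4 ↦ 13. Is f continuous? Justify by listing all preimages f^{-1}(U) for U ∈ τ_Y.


f is NOT continuous.

Compute f^{-1}(U) for each U ∈ τ_Y:
  U = ∅: f^{-1}(U) = ∅ ∈ τ_X ✓.
  U = {13}: f^{-1}(U) = {p2, p3, p4} ∉ τ_X ✗.
  U = {13, 14}: f^{-1}(U) = {p2, p3, p4} ∉ τ_X ✗.
  U = {12, 13, 14}: f^{-1}(U) = {p1, p2, p3, p4} ∈ τ_X ✓.
Found U = {13} with f^{-1}(U) = {p2, p3, p4} not in τ_X. Therefore f is NOT continuous.


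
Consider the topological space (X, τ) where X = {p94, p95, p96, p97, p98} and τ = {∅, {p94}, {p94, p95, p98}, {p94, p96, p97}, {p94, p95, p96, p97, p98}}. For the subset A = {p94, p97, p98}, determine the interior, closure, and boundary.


int(A) = {p94}, cl(A) = {p94, p95, p96, p97, p98}, ∂A = {p95, p96, p97, p98}.

Closed sets in (X, τ) are complements of opens:
  closed(X, τ) = {∅, {p95, p98}, {p96, p97}, {p95, p96, p97, p98}, {p94, p95, p96, p97, p98}}.
int(A) = ⋃ {U ∈ τ : U ⊆ A}. Opens contained in A: ∅, {p94}.
Taking the union of these: int(A) = {p94}.
cl(A) = ⋂ {C closed : A ⊆ C}. Closed sets containing A: {p94, p95, p96, p97, p98}.
Intersecting these: cl(A) = {p94, p95, p96, p97, p98}.
∂A = cl(A) ∖ int(A) = {p94, p95, p96, p97, p98} ∖ {p94} = {p95, p96, p97, p98}.


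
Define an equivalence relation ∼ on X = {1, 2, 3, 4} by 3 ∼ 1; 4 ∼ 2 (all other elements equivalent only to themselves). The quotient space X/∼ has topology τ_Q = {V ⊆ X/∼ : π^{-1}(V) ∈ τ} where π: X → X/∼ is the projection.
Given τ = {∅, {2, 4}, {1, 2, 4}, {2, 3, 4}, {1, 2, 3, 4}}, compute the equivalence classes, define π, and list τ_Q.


X/∼ = {[1=3], [2=4]}; |τ_Q| = 3.

Equivalence classes: [1=3], [2=4].
Quotient map π: X → X/∼ sends 1 ↦ [1=3], 2 ↦ [2=4], 3 ↦ [1=3], 4 ↦ [2=4].
For each subset V ⊆ X/∼, compute π^{-1}(V) ⊆ X and check whether π^{-1}(V) ∈ τ. V is open in τ_Q iff π^{-1}(V) ∈ τ.
  V = {}: π^{-1}(V) = ∅ ∈ τ ✓.
  V = {[1=3]}: π^{-1}(V) = {1, 3} ∉ τ ✗.
  V = {[2=4]}: π^{-1}(V) = {2, 4} ∈ τ ✓.
  V = {[1=3], [2=4]}: π^{-1}(V) = {1, 2, 3, 4} ∈ τ ✓.
Open sets in the quotient: τ_Q = {{}, {[2=4]}, {[1=3], [2=4]}} (3 elements).


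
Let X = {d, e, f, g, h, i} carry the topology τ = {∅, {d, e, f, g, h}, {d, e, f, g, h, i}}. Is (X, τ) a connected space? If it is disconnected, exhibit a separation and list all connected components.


(X, τ) is connected.

Find clopen sets (U ∈ τ with X ∖ U ∈ τ):
  U = ∅, X ∖ U = {d, e, f, g, h, i} — both open, so U is clopen.
  U = {d, e, f, g, h, i}, X ∖ U = ∅ — both open, so U is clopen.
Only trivial clopens (∅ and X) exist, so (X, τ) is connected.
Compute connected components by grouping points that agree on all clopens:
  component: {d, e, f, g, h, i}


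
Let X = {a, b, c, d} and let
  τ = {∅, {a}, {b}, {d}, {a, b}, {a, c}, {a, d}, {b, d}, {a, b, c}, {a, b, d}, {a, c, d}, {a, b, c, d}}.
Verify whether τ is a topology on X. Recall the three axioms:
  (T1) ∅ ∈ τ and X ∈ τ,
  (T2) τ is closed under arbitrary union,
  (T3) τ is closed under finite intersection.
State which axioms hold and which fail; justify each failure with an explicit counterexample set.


τ IS a topology on X.

Axiom (T1): ∅ ∈ τ? Yes; X ∈ τ? Yes.
Axiom (T2/T3): check pairwise unions and intersections of members of τ.
All pairwise intersections and unions checked — each lies in τ. Therefore τ satisfies (T1), (T2), (T3): it IS a topology on X.


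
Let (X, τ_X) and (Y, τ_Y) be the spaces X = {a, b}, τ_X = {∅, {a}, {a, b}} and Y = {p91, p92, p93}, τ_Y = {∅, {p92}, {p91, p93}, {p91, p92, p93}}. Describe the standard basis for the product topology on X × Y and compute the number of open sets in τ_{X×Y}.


Basis B = {∅ × ∅, {a} × {p92}, {a} × {p91, p93}, {a, b} × {p92}, {a} × {p91, p92, p93}, {a, b} × {p91, p93}, {a, b} × {p91, p92, p93}}; |τ_{X×Y}| = 9.

Enumerate products U × V with U ∈ τ_X, V ∈ τ_Y (deduplicated):
  ∅ × ∅ = {} (∅)
  {a} × {p92} = {(a,p92)}
  {a} × {p91, p93} = {(a,p91), (a,p93)}
  {a, b} × {p92} = {(a,p92), (b,p92)}
  {a} × {p91, p92, p93} = {(a,p91), (a,p92), (a,p93)}
  {a, b} × {p91, p93} = {(a,p91), (a,p93), (b,p91), (b,p93)}
  {a, b} × {p91, p92, p93} = {(a,p91), (a,p92), (a,p93), (b,p91), (b,p92), (b,p93)}
These 7 distinct sets form the basis B.
Close under arbitrary unions to get τ_{X×Y}; counting gives |τ_{X×Y}| = 9.


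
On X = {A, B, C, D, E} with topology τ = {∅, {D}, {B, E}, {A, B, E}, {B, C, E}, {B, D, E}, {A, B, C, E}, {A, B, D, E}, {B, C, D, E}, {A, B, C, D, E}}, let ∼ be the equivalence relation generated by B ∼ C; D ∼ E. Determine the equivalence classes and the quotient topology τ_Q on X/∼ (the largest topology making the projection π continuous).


X/∼ = {[A], [B=C], [D=E]}; |τ_Q| = 3.

Equivalence classes: [A], [B=C], [D=E].
Quotient map π: X → X/∼ sends A ↦ [A], B ↦ [B=C], C ↦ [B=C], D ↦ [D=E], E ↦ [D=E].
For each subset V ⊆ X/∼, compute π^{-1}(V) ⊆ X and check whether π^{-1}(V) ∈ τ. V is open in τ_Q iff π^{-1}(V) ∈ τ.
  V = {}: π^{-1}(V) = ∅ ∈ τ ✓.
  V = {[A]}: π^{-1}(V) = {A} ∉ τ ✗.
  V = {[B=C]}: π^{-1}(V) = {B, C} ∉ τ ✗.
  V = {[A], [B=C]}: π^{-1}(V) = {A, B, C} ∉ τ ✗.
  V = {[D=E]}: π^{-1}(V) = {D, E} ∉ τ ✗.
  V = {[A], [D=E]}: π^{-1}(V) = {A, D, E} ∉ τ ✗.
  V = {[B=C], [D=E]}: π^{-1}(V) = {B, C, D, E} ∈ τ ✓.
  V = {[A], [B=C], [D=E]}: π^{-1}(V) = {A, B, C, D, E} ∈ τ ✓.
Open sets in the quotient: τ_Q = {{}, {[B=C], [D=E]}, {[A], [B=C], [D=E]}} (3 elements).


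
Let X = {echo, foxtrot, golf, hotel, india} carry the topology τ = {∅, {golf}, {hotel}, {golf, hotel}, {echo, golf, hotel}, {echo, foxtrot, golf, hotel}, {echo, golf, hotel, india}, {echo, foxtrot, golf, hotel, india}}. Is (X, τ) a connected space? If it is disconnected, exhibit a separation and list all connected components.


(X, τ) is connected.

Find clopen sets (U ∈ τ with X ∖ U ∈ τ):
  U = ∅, X ∖ U = {echo, foxtrot, golf, hotel, india} — both open, so U is clopen.
  U = {echo, foxtrot, golf, hotel, india}, X ∖ U = ∅ — both open, so U is clopen.
Only trivial clopens (∅ and X) exist, so (X, τ) is connected.
Compute connected components by grouping points that agree on all clopens:
  component: {echo, foxtrot, golf, hotel, india}


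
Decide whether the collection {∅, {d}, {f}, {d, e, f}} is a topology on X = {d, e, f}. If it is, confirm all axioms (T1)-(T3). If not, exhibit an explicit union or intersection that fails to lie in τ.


τ is NOT a topology on X.

Axiom (T1): ∅ ∈ τ? Yes; X ∈ τ? Yes.
Axiom (T2/T3): check pairwise unions and intersections of members of τ.
Counterexample for (T2): {d} ∪ {f} = {d, f} ∉ τ. Therefore τ is NOT a topology.


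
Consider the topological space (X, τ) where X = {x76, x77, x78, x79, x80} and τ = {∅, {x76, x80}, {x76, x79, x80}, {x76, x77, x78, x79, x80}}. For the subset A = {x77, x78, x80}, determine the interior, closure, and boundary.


int(A) = ∅, cl(A) = {x76, x77, x78, x79, x80}, ∂A = {x76, x77, x78, x79, x80}.

Closed sets in (X, τ) are complements of opens:
  closed(X, τ) = {∅, {x77, x78}, {x77, x78, x79}, {x76, x77, x78, x79, x80}}.
int(A) = ⋃ {U ∈ τ : U ⊆ A}. Opens contained in A: ∅.
Taking the union of these: int(A) = ∅.
cl(A) = ⋂ {C closed : A ⊆ C}. Closed sets containing A: {x76, x77, x78, x79, x80}.
Intersecting these: cl(A) = {x76, x77, x78, x79, x80}.
∂A = cl(A) ∖ int(A) = {x76, x77, x78, x79, x80} ∖ ∅ = {x76, x77, x78, x79, x80}.


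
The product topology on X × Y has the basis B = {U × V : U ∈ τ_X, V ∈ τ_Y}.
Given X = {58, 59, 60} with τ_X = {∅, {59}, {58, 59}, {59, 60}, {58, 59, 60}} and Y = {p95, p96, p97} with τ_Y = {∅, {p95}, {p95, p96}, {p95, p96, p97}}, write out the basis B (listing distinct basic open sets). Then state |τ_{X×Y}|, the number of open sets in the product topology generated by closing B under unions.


Basis B = {∅ × ∅, {59} × {p95}, {58, 59} × {p95}, {59} × {p95, p96}, {59, 60} × {p95}, {58, 59, 60} × {p95}, {59} × {p95, p96, p97}, {58, 59} × {p95, p96}, {59, 60} × {p95, p96}, {58, 59} × {p95, p96, p97}, {58, 59, 60} × {p95, p96}, {59, 60} × {p95, p96, p97}, {58, 59, 60} × {p95, p96, p97}}; |τ_{X×Y}| = 30.

Enumerate products U × V with U ∈ τ_X, V ∈ τ_Y (deduplicated):
  ∅ × ∅ = {} (∅)
  {59} × {p95} = {(59,p95)}
  {58, 59} × {p95} = {(58,p95), (59,p95)}
  {59} × {p95, p96} = {(59,p95), (59,p96)}
  {59, 60} × {p95} = {(59,p95), (60,p95)}
  {58, 59, 60} × {p95} = {(58,p95), (59,p95), (60,p95)}
  {59} × {p95, p96, p97} = {(59,p95), (59,p96), (59,p97)}
  {58, 59} × {p95, p96} = {(58,p95), (58,p96), (59,p95), (59,p96)}
  {59, 60} × {p95, p96} = {(59,p95), (59,p96), (60,p95), (60,p96)}
  {58, 59} × {p95, p96, p97} = {(58,p95), (58,p96), (58,p97), (59,p95), (59,p96), (59,p97)}
  {58, 59, 60} × {p95, p96} = {(58,p95), (58,p96), (59,p95), (59,p96), (60,p95), (60,p96)}
  {59, 60} × {p95, p96, p97} = {(59,p95), (59,p96), (59,p97), (60,p95), (60,p96), (60,p97)}
  {58, 59, 60} × {p95, p96, p97} = {(58,p95), (58,p96), (58,p97), (59,p95), (59,p96), (59,p97), (60,p95), (60,p96), (60,p97)}
These 13 distinct sets form the basis B.
Close under arbitrary unions to get τ_{X×Y}; counting gives |τ_{X×Y}| = 30.


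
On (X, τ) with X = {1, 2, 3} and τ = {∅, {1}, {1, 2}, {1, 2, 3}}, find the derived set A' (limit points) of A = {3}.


A' = ∅

For each x ∈ X, list the open sets U ∈ τ with x ∈ U, then check whether U ∩ (A ∖ {x}) ≠ ∅ for every such U.
  x = 1: open {1} ∋ x has {1} ∩ (A ∖ {1}) = ∅, so x is NOT a limit point.
  x = 2: open {1, 2} ∋ x has {1, 2} ∩ (A ∖ {2}) = ∅, so x is NOT a limit point.
  x = 3: open {1, 2, 3} ∋ x has {1, 2, 3} ∩ (A ∖ {3}) = ∅, so x is NOT a limit point.
Collecting: A' = ∅.


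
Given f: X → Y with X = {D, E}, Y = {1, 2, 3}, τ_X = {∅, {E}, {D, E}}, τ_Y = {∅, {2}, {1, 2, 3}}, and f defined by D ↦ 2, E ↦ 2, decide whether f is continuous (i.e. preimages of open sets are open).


f IS continuous.

Compute f^{-1}(U) for each U ∈ τ_Y:
  U = ∅: f^{-1}(U) = ∅ ∈ τ_X ✓.
  U = {2}: f^{-1}(U) = {D, E} ∈ τ_X ✓.
  U = {1, 2, 3}: f^{-1}(U) = {D, E} ∈ τ_X ✓.
Every preimage lies in τ_X, so f IS continuous.


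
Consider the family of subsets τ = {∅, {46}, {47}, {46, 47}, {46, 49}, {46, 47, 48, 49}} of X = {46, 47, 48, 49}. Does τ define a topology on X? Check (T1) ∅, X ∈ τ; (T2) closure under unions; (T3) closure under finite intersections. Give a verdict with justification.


τ is NOT a topology on X.

Axiom (T1): ∅ ∈ τ? Yes; X ∈ τ? Yes.
Axiom (T2/T3): check pairwise unions and intersections of members of τ.
Counterexample for (T2): {47} ∪ {46, 49} = {46, 47, 49} ∉ τ. Therefore τ is NOT a topology.


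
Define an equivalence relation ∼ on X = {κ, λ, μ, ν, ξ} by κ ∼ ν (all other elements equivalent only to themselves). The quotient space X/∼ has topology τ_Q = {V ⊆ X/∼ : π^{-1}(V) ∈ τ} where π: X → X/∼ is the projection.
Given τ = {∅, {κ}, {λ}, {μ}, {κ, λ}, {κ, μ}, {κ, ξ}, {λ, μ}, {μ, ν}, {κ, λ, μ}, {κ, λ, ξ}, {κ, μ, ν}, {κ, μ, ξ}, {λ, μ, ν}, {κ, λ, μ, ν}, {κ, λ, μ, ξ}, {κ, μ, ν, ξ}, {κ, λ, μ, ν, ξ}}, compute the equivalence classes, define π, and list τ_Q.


X/∼ = {[κ=ν], [λ], [μ], [ξ]}; |τ_Q| = 8.

Equivalence classes: [κ=ν], [λ], [μ], [ξ].
Quotient map π: X → X/∼ sends κ ↦ [κ=ν], λ ↦ [λ], μ ↦ [μ], ν ↦ [κ=ν], ξ ↦ [ξ].
For each subset V ⊆ X/∼, compute π^{-1}(V) ⊆ X and check whether π^{-1}(V) ∈ τ. V is open in τ_Q iff π^{-1}(V) ∈ τ.
  V = {}: π^{-1}(V) = ∅ ∈ τ ✓.
  V = {[κ=ν]}: π^{-1}(V) = {κ, ν} ∉ τ ✗.
  V = {[λ]}: π^{-1}(V) = {λ} ∈ τ ✓.
  V = {[κ=ν], [λ]}: π^{-1}(V) = {κ, λ, ν} ∉ τ ✗.
  V = {[μ]}: π^{-1}(V) = {μ} ∈ τ ✓.
  V = {[κ=ν], [μ]}: π^{-1}(V) = {κ, μ, ν} ∈ τ ✓.
  V = {[λ], [μ]}: π^{-1}(V) = {λ, μ} ∈ τ ✓.
  V = {[κ=ν], [λ], [μ]}: π^{-1}(V) = {κ, λ, μ, ν} ∈ τ ✓.
  V = {[ξ]}: π^{-1}(V) = {ξ} ∉ τ ✗.
  V = {[κ=ν], [ξ]}: π^{-1}(V) = {κ, ν, ξ} ∉ τ ✗.
  V = {[λ], [ξ]}: π^{-1}(V) = {λ, ξ} ∉ τ ✗.
  V = {[κ=ν], [λ], [ξ]}: π^{-1}(V) = {κ, λ, ν, ξ} ∉ τ ✗.
  V = {[μ], [ξ]}: π^{-1}(V) = {μ, ξ} ∉ τ ✗.
  V = {[κ=ν], [μ], [ξ]}: π^{-1}(V) = {κ, μ, ν, ξ} ∈ τ ✓.
  V = {[λ], [μ], [ξ]}: π^{-1}(V) = {λ, μ, ξ} ∉ τ ✗.
  V = {[κ=ν], [λ], [μ], [ξ]}: π^{-1}(V) = {κ, λ, μ, ν, ξ} ∈ τ ✓.
Open sets in the quotient: τ_Q = {{}, {[λ]}, {[μ]}, {[κ=ν], [μ]}, {[λ], [μ]}, {[κ=ν], [λ], [μ]}, {[κ=ν], [μ], [ξ]}, {[κ=ν], [λ], [μ], [ξ]}} (8 elements).


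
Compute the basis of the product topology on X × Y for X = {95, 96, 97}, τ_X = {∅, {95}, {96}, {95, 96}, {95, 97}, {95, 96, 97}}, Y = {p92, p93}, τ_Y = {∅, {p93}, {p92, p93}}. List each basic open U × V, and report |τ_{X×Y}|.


Basis B = {∅ × ∅, {95} × {p93}, {96} × {p93}, {95} × {p92, p93}, {95, 96} × {p93}, {95, 97} × {p93}, {96} × {p92, p93}, {95, 96, 97} × {p93}, {95, 96} × {p92, p93}, {95, 97} × {p92, p93}, {95, 96, 97} × {p92, p93}}; |τ_{X×Y}| = 18.

Enumerate products U × V with U ∈ τ_X, V ∈ τ_Y (deduplicated):
  ∅ × ∅ = {} (∅)
  {95} × {p93} = {(95,p93)}
  {96} × {p93} = {(96,p93)}
  {95} × {p92, p93} = {(95,p92), (95,p93)}
  {95, 96} × {p93} = {(95,p93), (96,p93)}
  {95, 97} × {p93} = {(95,p93), (97,p93)}
  {96} × {p92, p93} = {(96,p92), (96,p93)}
  {95, 96, 97} × {p93} = {(95,p93), (96,p93), (97,p93)}
  {95, 96} × {p92, p93} = {(95,p92), (95,p93), (96,p92), (96,p93)}
  {95, 97} × {p92, p93} = {(95,p92), (95,p93), (97,p92), (97,p93)}
  {95, 96, 97} × {p92, p93} = {(95,p92), (95,p93), (96,p92), (96,p93), (97,p92), (97,p93)}
These 11 distinct sets form the basis B.
Close under arbitrary unions to get τ_{X×Y}; counting gives |τ_{X×Y}| = 18.


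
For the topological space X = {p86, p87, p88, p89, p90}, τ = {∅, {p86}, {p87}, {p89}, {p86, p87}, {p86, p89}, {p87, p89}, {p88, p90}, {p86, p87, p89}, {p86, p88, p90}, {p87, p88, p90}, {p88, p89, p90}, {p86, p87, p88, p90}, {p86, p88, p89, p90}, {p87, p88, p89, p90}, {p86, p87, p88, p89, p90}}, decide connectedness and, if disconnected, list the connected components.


(X, τ) is disconnected; components = [{p86}, {p87}, {p89}, {p88, p90}].

Find clopen sets (U ∈ τ with X ∖ U ∈ τ):
  U = ∅, X ∖ U = {p86, p87, p88, p89, p90} — both open, so U is clopen.
  U = {p86}, X ∖ U = {p87, p88, p89, p90} — both open, so U is clopen.
  U = {p87}, X ∖ U = {p86, p88, p89, p90} — both open, so U is clopen.
  U = {p89}, X ∖ U = {p86, p87, p88, p90} — both open, so U is clopen.
  U = {p86, p87}, X ∖ U = {p88, p89, p90} — both open, so U is clopen.
  U = {p86, p89}, X ∖ U = {p87, p88, p90} — both open, so U is clopen.
  U = {p87, p89}, X ∖ U = {p86, p88, p90} — both open, so U is clopen.
  U = {p88, p90}, X ∖ U = {p86, p87, p89} — both open, so U is clopen.
  U = {p86, p87, p89}, X ∖ U = {p88, p90} — both open, so U is clopen.
  U = {p86, p88, p90}, X ∖ U = {p87, p89} — both open, so U is clopen.
  U = {p87, p88, p90}, X ∖ U = {p86, p89} — both open, so U is clopen.
  U = {p88, p89, p90}, X ∖ U = {p86, p87} — both open, so U is clopen.
  U = {p86, p87, p88, p90}, X ∖ U = {p89} — both open, so U is clopen.
  U = {p86, p88, p89, p90}, X ∖ U = {p87} — both open, so U is clopen.
  U = {p87, p88, p89, p90}, X ∖ U = {p86} — both open, so U is clopen.
  U = {p86, p87, p88, p89, p90}, X ∖ U = ∅ — both open, so U is clopen.
Nontrivial clopen(s) exist: e.g. {p88, p89, p90}. So (X, τ) is disconnected.
Compute connected components by grouping points that agree on all clopens:
  component: {p86}
  component: {p87}
  component: {p89}
  component: {p88, p90}


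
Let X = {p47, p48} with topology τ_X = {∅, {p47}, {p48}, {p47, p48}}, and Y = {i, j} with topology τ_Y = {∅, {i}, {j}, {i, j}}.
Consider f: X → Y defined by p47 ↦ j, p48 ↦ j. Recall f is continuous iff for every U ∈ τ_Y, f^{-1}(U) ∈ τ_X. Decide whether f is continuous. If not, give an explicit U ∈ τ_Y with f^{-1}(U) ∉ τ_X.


f IS continuous.

Compute f^{-1}(U) for each U ∈ τ_Y:
  U = ∅: f^{-1}(U) = ∅ ∈ τ_X ✓.
  U = {i}: f^{-1}(U) = ∅ ∈ τ_X ✓.
  U = {j}: f^{-1}(U) = {p47, p48} ∈ τ_X ✓.
  U = {i, j}: f^{-1}(U) = {p47, p48} ∈ τ_X ✓.
Every preimage lies in τ_X, so f IS continuous.


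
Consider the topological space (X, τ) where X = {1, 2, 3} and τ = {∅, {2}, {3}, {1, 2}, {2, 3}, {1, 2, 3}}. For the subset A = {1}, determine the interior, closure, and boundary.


int(A) = ∅, cl(A) = {1}, ∂A = {1}.

Closed sets in (X, τ) are complements of opens:
  closed(X, τ) = {∅, {1}, {3}, {1, 2}, {1, 3}, {1, 2, 3}}.
int(A) = ⋃ {U ∈ τ : U ⊆ A}. Opens contained in A: ∅.
Taking the union of these: int(A) = ∅.
cl(A) = ⋂ {C closed : A ⊆ C}. Closed sets containing A: {1}, {1, 2}, {1, 3}, {1, 2, 3}.
Intersecting these: cl(A) = {1}.
∂A = cl(A) ∖ int(A) = {1} ∖ ∅ = {1}.


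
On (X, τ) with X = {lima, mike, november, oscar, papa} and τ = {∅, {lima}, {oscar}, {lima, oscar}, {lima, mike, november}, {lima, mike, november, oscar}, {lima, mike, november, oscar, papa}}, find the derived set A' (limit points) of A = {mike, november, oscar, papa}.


A' = {mike, november, papa}

For each x ∈ X, list the open sets U ∈ τ with x ∈ U, then check whether U ∩ (A ∖ {x}) ≠ ∅ for every such U.
  x = lima: open {lima} ∋ x has {lima} ∩ (A ∖ {lima}) = ∅, so x is NOT a limit point.
  x = mike: opens ∋ x are {lima, mike, november}, {lima, mike, november, oscar}, {lima, mike, november, oscar, papa}; each meets A ∖ {mike}, so x IS a limit point.
  x = november: opens ∋ x are {lima, mike, november}, {lima, mike, november, oscar}, {lima, mike, november, oscar, papa}; each meets A ∖ {november}, so x IS a limit point.
  x = oscar: open {oscar} ∋ x has {oscar} ∩ (A ∖ {oscar}) = ∅, so x is NOT a limit point.
  x = papa: opens ∋ x are {lima, mike, november, oscar, papa}; each meets A ∖ {papa}, so x IS a limit point.
Collecting: A' = {mike, november, papa}.


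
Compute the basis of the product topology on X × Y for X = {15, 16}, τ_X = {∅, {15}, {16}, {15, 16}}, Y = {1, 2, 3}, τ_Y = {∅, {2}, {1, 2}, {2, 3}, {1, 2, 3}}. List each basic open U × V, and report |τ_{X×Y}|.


Basis B = {∅ × ∅, {15} × {2}, {16} × {2}, {15} × {1, 2}, {15} × {2, 3}, {15, 16} × {2}, {16} × {1, 2}, {16} × {2, 3}, {15} × {1, 2, 3}, {16} × {1, 2, 3}, {15, 16} × {1, 2}, {15, 16} × {2, 3}, {15, 16} × {1, 2, 3}}; |τ_{X×Y}| = 25.

Enumerate products U × V with U ∈ τ_X, V ∈ τ_Y (deduplicated):
  ∅ × ∅ = {} (∅)
  {15} × {2} = {(15,2)}
  {16} × {2} = {(16,2)}
  {15} × {1, 2} = {(15,1), (15,2)}
  {15} × {2, 3} = {(15,2), (15,3)}
  {15, 16} × {2} = {(15,2), (16,2)}
  {16} × {1, 2} = {(16,1), (16,2)}
  {16} × {2, 3} = {(16,2), (16,3)}
  {15} × {1, 2, 3} = {(15,1), (15,2), (15,3)}
  {16} × {1, 2, 3} = {(16,1), (16,2), (16,3)}
  {15, 16} × {1, 2} = {(15,1), (15,2), (16,1), (16,2)}
  {15, 16} × {2, 3} = {(15,2), (15,3), (16,2), (16,3)}
  {15, 16} × {1, 2, 3} = {(15,1), (15,2), (15,3), (16,1), (16,2), (16,3)}
These 13 distinct sets form the basis B.
Close under arbitrary unions to get τ_{X×Y}; counting gives |τ_{X×Y}| = 25.


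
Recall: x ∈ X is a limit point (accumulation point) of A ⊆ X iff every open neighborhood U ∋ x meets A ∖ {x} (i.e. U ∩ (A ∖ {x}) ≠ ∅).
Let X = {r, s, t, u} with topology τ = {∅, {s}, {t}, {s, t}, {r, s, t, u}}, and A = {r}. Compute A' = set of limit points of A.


A' = {u}

For each x ∈ X, list the open sets U ∈ τ with x ∈ U, then check whether U ∩ (A ∖ {x}) ≠ ∅ for every such U.
  x = r: open {r, s, t, u} ∋ x has {r, s, t, u} ∩ (A ∖ {r}) = ∅, so x is NOT a limit point.
  x = s: open {s} ∋ x has {s} ∩ (A ∖ {s}) = ∅, so x is NOT a limit point.
  x = t: open {t} ∋ x has {t} ∩ (A ∖ {t}) = ∅, so x is NOT a limit point.
  x = u: opens ∋ x are {r, s, t, u}; each meets A ∖ {u}, so x IS a limit point.
Collecting: A' = {u}.


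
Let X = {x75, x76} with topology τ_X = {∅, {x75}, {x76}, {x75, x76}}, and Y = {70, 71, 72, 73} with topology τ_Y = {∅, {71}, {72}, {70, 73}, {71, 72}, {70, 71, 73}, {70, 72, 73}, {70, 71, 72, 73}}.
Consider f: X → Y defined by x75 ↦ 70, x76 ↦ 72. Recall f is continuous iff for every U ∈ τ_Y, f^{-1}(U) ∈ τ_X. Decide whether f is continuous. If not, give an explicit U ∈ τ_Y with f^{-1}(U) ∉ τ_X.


f IS continuous.

Compute f^{-1}(U) for each U ∈ τ_Y:
  U = ∅: f^{-1}(U) = ∅ ∈ τ_X ✓.
  U = {71}: f^{-1}(U) = ∅ ∈ τ_X ✓.
  U = {72}: f^{-1}(U) = {x76} ∈ τ_X ✓.
  U = {70, 73}: f^{-1}(U) = {x75} ∈ τ_X ✓.
  U = {71, 72}: f^{-1}(U) = {x76} ∈ τ_X ✓.
  U = {70, 71, 73}: f^{-1}(U) = {x75} ∈ τ_X ✓.
  U = {70, 72, 73}: f^{-1}(U) = {x75, x76} ∈ τ_X ✓.
  U = {70, 71, 72, 73}: f^{-1}(U) = {x75, x76} ∈ τ_X ✓.
Every preimage lies in τ_X, so f IS continuous.
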